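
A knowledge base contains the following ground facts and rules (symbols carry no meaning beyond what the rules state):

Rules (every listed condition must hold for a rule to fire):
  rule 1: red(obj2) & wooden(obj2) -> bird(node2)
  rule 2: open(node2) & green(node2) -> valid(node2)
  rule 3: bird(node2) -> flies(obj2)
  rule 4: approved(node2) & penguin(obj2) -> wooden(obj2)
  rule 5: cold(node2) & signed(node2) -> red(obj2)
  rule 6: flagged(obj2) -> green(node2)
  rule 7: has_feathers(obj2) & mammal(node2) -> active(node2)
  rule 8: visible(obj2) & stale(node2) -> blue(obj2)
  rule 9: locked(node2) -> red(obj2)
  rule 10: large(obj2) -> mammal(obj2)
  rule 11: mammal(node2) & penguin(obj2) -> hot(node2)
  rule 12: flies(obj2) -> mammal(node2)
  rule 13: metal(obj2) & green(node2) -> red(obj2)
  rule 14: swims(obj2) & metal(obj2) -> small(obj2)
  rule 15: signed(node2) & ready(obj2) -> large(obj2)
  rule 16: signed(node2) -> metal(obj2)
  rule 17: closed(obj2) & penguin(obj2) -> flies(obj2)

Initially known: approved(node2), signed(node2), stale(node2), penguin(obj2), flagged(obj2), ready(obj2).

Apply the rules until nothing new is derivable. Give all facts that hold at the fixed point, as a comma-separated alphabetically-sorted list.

[1] rule 4 [approved(node2) & penguin(obj2) -> wooden(obj2)]; rule 6 [flagged(obj2) -> green(node2)]; rule 15 [signed(node2) & ready(obj2) -> large(obj2)]; rule 16 [signed(node2) -> metal(obj2)]. ⇒ new: wooden(obj2), green(node2), large(obj2), metal(obj2).
[2] rule 10 [large(obj2) -> mammal(obj2)]; rule 13 [metal(obj2) & green(node2) -> red(obj2)]. ⇒ new: mammal(obj2), red(obj2).
[3] rule 1 [red(obj2) & wooden(obj2) -> bird(node2)]. ⇒ new: bird(node2).
[4] rule 3 [bird(node2) -> flies(obj2)]. ⇒ new: flies(obj2).
[5] rule 12 [flies(obj2) -> mammal(node2)]. ⇒ new: mammal(node2).
[6] rule 11 [mammal(node2) & penguin(obj2) -> hot(node2)]. ⇒ new: hot(node2).

approved(node2), bird(node2), flagged(obj2), flies(obj2), green(node2), hot(node2), large(obj2), mammal(node2), mammal(obj2), metal(obj2), penguin(obj2), ready(obj2), red(obj2), signed(node2), stale(node2), wooden(obj2)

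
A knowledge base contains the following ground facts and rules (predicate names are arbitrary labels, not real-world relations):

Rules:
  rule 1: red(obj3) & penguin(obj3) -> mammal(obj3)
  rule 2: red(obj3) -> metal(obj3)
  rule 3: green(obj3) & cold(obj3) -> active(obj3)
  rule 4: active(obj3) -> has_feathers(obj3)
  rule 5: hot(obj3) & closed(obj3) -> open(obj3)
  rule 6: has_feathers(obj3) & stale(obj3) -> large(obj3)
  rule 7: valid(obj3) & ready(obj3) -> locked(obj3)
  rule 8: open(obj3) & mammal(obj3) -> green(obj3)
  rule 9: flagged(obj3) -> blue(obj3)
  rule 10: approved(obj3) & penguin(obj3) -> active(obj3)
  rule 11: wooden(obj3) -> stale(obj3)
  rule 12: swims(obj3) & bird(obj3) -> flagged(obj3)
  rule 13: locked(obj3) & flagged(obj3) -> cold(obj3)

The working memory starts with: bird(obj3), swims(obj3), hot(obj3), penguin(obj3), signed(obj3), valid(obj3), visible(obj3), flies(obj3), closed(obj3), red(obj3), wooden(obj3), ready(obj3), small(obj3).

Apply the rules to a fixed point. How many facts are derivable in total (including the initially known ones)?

25

Round 1 — rule 1, rule 2, rule 5, rule 7, rule 11, rule 12, derive mammal(obj3), metal(obj3), open(obj3), locked(obj3), stale(obj3), flagged(obj3).
Round 2 — rule 8, rule 9, rule 13, derive green(obj3), blue(obj3), cold(obj3).
Round 3 — rule 3, derive active(obj3).
Round 4 — rule 4, derive has_feathers(obj3).
Round 5 — rule 6, derive large(obj3).
Closure: {active(obj3), bird(obj3), blue(obj3), closed(obj3), cold(obj3), flagged(obj3), flies(obj3), green(obj3), has_feathers(obj3), hot(obj3), large(obj3), locked(obj3), mammal(obj3), metal(obj3), open(obj3), penguin(obj3), ready(obj3), red(obj3), signed(obj3), small(obj3), stale(obj3), swims(obj3), valid(obj3), visible(obj3), wooden(obj3)} — 25 facts.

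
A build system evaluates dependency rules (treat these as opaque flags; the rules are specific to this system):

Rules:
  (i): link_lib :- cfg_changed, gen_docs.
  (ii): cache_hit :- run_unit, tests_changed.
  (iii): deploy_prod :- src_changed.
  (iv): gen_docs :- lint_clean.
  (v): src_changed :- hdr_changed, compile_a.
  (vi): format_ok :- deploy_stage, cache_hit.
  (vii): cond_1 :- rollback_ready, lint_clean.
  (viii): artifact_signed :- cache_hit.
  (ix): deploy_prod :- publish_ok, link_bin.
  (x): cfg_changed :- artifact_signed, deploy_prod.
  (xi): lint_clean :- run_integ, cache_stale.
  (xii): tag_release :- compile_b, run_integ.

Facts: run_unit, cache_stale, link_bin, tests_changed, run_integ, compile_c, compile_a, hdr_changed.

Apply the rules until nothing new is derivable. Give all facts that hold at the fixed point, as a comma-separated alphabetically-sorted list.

artifact_signed, cache_hit, cache_stale, cfg_changed, compile_a, compile_c, deploy_prod, gen_docs, hdr_changed, link_bin, link_lib, lint_clean, run_integ, run_unit, src_changed, tests_changed

Round 1: (ii) [cache_hit :- run_unit, tests_changed.]; (v) [src_changed :- hdr_changed, compile_a.]; (xi) [lint_clean :- run_integ, cache_stale.]. New: cache_hit, src_changed, lint_clean.
Round 2: (iii) [deploy_prod :- src_changed.]; (iv) [gen_docs :- lint_clean.]; (viii) [artifact_signed :- cache_hit.]. New: deploy_prod, gen_docs, artifact_signed.
Round 3: (x) [cfg_changed :- artifact_signed, deploy_prod.]. New: cfg_changed.
Round 4: (i) [link_lib :- cfg_changed, gen_docs.]. New: link_lib.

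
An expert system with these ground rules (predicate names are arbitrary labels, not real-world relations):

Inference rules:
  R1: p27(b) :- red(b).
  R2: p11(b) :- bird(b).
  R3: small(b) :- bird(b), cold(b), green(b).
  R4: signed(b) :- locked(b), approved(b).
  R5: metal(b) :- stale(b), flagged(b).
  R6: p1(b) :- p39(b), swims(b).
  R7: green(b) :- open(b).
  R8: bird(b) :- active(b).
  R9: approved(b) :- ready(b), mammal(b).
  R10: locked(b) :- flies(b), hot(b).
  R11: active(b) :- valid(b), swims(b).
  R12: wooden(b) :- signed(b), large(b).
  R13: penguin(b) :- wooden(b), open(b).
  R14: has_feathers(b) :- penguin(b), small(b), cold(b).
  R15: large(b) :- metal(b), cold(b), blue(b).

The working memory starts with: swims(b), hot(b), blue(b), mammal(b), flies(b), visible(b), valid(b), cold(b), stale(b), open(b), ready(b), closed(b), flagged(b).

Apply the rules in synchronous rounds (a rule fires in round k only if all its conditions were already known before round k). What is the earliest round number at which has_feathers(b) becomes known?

[1] R5 [metal(b) :- stale(b), flagged(b).]; R7 [green(b) :- open(b).]; R9 [approved(b) :- ready(b), mammal(b).]; R10 [locked(b) :- flies(b), hot(b).]; R11 [active(b) :- valid(b), swims(b).]. ⇒ new: metal(b), green(b), approved(b), locked(b), active(b).
[2] R4 [signed(b) :- locked(b), approved(b).]; R8 [bird(b) :- active(b).]; R15 [large(b) :- metal(b), cold(b), blue(b).]. ⇒ new: signed(b), bird(b), large(b).
[3] R2 [p11(b) :- bird(b).]; R3 [small(b) :- bird(b), cold(b), green(b).]; R12 [wooden(b) :- signed(b), large(b).]. ⇒ new: p11(b), small(b), wooden(b).
[4] R13 [penguin(b) :- wooden(b), open(b).]. ⇒ new: penguin(b).
[5] R14 [has_feathers(b) :- penguin(b), small(b), cold(b).]. ⇒ new: has_feathers(b).
has_feathers(b) first appears in round 5.

5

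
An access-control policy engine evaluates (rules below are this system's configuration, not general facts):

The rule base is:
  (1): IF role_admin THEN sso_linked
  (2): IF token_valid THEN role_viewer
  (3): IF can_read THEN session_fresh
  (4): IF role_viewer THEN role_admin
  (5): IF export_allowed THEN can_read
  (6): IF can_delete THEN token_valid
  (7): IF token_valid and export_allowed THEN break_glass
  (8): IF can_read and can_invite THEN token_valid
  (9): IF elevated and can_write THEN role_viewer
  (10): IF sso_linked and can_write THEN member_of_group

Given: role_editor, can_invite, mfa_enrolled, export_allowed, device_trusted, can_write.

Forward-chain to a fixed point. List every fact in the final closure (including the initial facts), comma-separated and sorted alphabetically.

[1] (5) [IF export_allowed THEN can_read]. ⇒ new: can_read.
[2] (3) [IF can_read THEN session_fresh]; (8) [IF can_read and can_invite THEN token_valid]. ⇒ new: session_fresh, token_valid.
[3] (2) [IF token_valid THEN role_viewer]; (7) [IF token_valid and export_allowed THEN break_glass]. ⇒ new: role_viewer, break_glass.
[4] (4) [IF role_viewer THEN role_admin]. ⇒ new: role_admin.
[5] (1) [IF role_admin THEN sso_linked]. ⇒ new: sso_linked.
[6] (10) [IF sso_linked and can_write THEN member_of_group]. ⇒ new: member_of_group.

break_glass, can_invite, can_read, can_write, device_trusted, export_allowed, member_of_group, mfa_enrolled, role_admin, role_editor, role_viewer, session_fresh, sso_linked, token_valid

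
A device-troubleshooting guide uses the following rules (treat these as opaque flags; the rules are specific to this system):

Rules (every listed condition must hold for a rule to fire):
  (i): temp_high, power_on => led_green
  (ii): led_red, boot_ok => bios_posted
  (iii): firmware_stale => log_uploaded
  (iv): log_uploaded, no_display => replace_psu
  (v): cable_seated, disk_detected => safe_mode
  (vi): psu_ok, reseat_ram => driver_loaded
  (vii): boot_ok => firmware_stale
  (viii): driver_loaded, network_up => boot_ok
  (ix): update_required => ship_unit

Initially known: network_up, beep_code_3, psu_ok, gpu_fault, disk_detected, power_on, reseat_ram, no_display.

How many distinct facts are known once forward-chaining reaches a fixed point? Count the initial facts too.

[1] (vi) [psu_ok, reseat_ram => driver_loaded]. ⇒ new: driver_loaded.
[2] (viii) [driver_loaded, network_up => boot_ok]. ⇒ new: boot_ok.
[3] (vii) [boot_ok => firmware_stale]. ⇒ new: firmware_stale.
[4] (iii) [firmware_stale => log_uploaded]. ⇒ new: log_uploaded.
[5] (iv) [log_uploaded, no_display => replace_psu]. ⇒ new: replace_psu.
Closure: {beep_code_3, boot_ok, disk_detected, driver_loaded, firmware_stale, gpu_fault, log_uploaded, network_up, no_display, power_on, psu_ok, replace_psu, reseat_ram} — 13 facts.

13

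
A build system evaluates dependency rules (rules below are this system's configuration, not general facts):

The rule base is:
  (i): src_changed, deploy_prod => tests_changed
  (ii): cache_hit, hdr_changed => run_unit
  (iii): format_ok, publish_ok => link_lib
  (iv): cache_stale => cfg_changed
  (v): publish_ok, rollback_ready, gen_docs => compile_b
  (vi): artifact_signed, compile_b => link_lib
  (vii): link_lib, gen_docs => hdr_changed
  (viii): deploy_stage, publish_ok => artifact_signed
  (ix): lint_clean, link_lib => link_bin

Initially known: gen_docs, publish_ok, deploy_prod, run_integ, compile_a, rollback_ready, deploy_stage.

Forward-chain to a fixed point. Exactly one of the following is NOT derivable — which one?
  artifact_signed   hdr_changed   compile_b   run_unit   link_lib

Round 1 — (v), (viii), derive compile_b, artifact_signed.
Round 2 — (vi), derive link_lib.
Round 3 — (vii), derive hdr_changed.
Derived: artifact_signed (round 1), link_lib (round 2), compile_b (round 1), hdr_changed (round 3). run_unit never appears in any round.

run_unit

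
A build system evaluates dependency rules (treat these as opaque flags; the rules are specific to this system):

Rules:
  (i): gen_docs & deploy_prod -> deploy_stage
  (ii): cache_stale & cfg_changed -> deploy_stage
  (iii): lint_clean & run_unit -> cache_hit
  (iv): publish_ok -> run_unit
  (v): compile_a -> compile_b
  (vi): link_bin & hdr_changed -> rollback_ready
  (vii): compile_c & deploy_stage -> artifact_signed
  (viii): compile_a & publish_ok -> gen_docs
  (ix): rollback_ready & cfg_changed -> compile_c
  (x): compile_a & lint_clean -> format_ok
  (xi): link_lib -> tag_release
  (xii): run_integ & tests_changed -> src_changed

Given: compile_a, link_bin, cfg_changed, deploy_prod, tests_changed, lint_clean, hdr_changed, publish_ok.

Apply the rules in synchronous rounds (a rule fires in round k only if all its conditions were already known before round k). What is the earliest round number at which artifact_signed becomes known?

Round 1 — (iv), (v), (vi), (viii), (x), derive run_unit, compile_b, rollback_ready, gen_docs, format_ok.
Round 2 — (i), (iii), (ix), derive deploy_stage, cache_hit, compile_c.
Round 3 — (vii), derive artifact_signed.
artifact_signed first appears in round 3.

3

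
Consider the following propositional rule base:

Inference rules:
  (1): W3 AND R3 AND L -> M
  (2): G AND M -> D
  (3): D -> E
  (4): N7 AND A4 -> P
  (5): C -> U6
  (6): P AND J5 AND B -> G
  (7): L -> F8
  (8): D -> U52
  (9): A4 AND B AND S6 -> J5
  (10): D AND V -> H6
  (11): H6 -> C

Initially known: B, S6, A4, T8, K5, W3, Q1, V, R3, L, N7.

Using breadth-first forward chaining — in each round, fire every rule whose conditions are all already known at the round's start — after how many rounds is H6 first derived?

4

Round 1: (1) [W3 AND R3 AND L -> M]; (4) [N7 AND A4 -> P]; (7) [L -> F8]; (9) [A4 AND B AND S6 -> J5]. New: M, P, F8, J5.
Round 2: (6) [P AND J5 AND B -> G]. New: G.
Round 3: (2) [G AND M -> D]. New: D.
Round 4: (3) [D -> E]; (8) [D -> U52]; (10) [D AND V -> H6]. New: E, U52, H6.
H6 first appears in round 4.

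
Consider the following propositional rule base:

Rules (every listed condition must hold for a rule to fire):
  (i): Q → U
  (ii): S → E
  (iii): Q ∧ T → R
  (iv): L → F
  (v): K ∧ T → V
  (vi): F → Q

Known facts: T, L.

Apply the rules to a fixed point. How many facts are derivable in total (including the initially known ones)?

6

[1] (iv) [L → F]. ⇒ new: F.
[2] (vi) [F → Q]. ⇒ new: Q.
[3] (i) [Q → U]; (iii) [Q ∧ T → R]. ⇒ new: U, R.
Closure: {F, L, Q, R, T, U} — 6 facts.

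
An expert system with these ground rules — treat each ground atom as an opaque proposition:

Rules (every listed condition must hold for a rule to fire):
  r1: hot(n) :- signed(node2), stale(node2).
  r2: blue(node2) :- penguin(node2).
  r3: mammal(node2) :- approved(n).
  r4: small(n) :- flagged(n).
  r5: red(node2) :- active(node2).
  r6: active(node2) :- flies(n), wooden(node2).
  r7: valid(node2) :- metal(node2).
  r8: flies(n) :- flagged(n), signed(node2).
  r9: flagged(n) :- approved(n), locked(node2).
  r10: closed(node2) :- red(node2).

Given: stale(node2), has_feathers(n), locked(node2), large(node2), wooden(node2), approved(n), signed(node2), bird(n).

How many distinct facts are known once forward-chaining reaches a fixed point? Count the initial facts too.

16

Round 1 fires r1, r3, r9, giving hot(n), mammal(node2), flagged(n).
Round 2 fires r4, r8, giving small(n), flies(n).
Round 3 fires r6, giving active(node2).
Round 4 fires r5, giving red(node2).
Round 5 fires r10, giving closed(node2).
Closure: {active(node2), approved(n), bird(n), closed(node2), flagged(n), flies(n), has_feathers(n), hot(n), large(node2), locked(node2), mammal(node2), red(node2), signed(node2), small(n), stale(node2), wooden(node2)} — 16 facts.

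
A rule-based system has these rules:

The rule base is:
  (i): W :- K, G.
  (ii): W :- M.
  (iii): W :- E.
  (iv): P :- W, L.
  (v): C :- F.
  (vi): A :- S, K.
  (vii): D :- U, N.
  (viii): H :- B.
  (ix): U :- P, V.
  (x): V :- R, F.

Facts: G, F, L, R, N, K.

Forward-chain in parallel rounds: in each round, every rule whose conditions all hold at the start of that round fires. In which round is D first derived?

4

Round 1 — (i), (v), (x), derive W, C, V.
Round 2 — (iv), derive P.
Round 3 — (ix), derive U.
Round 4 — (vii), derive D.
D first appears in round 4.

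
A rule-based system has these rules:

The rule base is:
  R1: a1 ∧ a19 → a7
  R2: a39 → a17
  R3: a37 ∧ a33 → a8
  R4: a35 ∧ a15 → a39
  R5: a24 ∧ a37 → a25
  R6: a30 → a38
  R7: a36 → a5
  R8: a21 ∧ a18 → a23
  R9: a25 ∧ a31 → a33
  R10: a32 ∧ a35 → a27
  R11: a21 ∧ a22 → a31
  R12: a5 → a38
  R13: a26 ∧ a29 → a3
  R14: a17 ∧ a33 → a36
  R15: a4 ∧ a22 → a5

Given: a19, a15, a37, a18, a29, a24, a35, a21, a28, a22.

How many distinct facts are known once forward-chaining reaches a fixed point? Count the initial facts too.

20

Round 1: R4 [a35 ∧ a15 → a39]; R5 [a24 ∧ a37 → a25]; R8 [a21 ∧ a18 → a23]; R11 [a21 ∧ a22 → a31]. Adds a39, a25, a23, a31.
Round 2: R2 [a39 → a17]; R9 [a25 ∧ a31 → a33]. Adds a17, a33.
Round 3: R3 [a37 ∧ a33 → a8]; R14 [a17 ∧ a33 → a36]. Adds a8, a36.
Round 4: R7 [a36 → a5]. Adds a5.
Round 5: R12 [a5 → a38]. Adds a38.
Closure: {a15, a17, a18, a19, a21, a22, a23, a24, a25, a28, a29, a31, a33, a35, a36, a37, a38, a39, a5, a8} — 20 facts.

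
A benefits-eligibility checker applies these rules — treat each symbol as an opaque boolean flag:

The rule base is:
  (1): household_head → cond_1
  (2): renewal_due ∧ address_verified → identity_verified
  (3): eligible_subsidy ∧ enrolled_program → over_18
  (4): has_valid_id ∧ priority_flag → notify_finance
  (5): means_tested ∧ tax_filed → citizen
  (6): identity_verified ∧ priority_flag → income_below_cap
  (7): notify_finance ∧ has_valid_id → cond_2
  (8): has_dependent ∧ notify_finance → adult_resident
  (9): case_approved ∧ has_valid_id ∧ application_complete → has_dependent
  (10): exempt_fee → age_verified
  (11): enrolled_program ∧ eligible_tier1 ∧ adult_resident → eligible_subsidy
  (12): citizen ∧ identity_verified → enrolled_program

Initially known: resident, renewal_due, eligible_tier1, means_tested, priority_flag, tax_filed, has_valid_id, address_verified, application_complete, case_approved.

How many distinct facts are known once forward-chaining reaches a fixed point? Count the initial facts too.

20

Round 1 fires (2), (4), (5), (9), giving identity_verified, notify_finance, citizen, has_dependent.
Round 2 fires (6), (7), (8), (12), giving income_below_cap, cond_2, adult_resident, enrolled_program.
Round 3 fires (11), giving eligible_subsidy.
Round 4 fires (3), giving over_18.
Closure: {address_verified, adult_resident, application_complete, case_approved, citizen, cond_2, eligible_subsidy, eligible_tier1, enrolled_program, has_dependent, has_valid_id, identity_verified, income_below_cap, means_tested, notify_finance, over_18, priority_flag, renewal_due, resident, tax_filed} — 20 facts.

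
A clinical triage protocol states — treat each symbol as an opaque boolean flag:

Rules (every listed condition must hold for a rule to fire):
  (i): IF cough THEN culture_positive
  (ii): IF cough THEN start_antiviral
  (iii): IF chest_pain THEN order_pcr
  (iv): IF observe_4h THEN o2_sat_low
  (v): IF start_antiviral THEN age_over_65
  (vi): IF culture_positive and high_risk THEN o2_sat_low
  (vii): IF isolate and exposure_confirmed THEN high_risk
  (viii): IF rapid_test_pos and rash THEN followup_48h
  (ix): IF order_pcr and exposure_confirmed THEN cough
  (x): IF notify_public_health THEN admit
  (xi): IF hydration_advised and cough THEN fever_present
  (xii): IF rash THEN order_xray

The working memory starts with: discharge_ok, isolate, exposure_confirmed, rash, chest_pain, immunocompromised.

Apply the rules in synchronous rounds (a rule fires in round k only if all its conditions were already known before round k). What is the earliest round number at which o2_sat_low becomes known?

4

Round 1: (iii) [IF chest_pain THEN order_pcr]; (vii) [IF isolate and exposure_confirmed THEN high_risk]; (xii) [IF rash THEN order_xray]. Adds order_pcr, high_risk, order_xray.
Round 2: (ix) [IF order_pcr and exposure_confirmed THEN cough]. Adds cough.
Round 3: (i) [IF cough THEN culture_positive]; (ii) [IF cough THEN start_antiviral]. Adds culture_positive, start_antiviral.
Round 4: (v) [IF start_antiviral THEN age_over_65]; (vi) [IF culture_positive and high_risk THEN o2_sat_low]. Adds age_over_65, o2_sat_low.
o2_sat_low first appears in round 4.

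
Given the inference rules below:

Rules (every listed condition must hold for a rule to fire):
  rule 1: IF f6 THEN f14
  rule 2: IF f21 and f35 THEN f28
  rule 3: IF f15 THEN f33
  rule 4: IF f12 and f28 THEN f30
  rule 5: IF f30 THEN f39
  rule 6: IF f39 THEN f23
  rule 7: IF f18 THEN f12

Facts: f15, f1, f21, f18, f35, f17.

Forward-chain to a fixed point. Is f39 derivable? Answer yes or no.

Round 1: rule 2 [IF f21 and f35 THEN f28]; rule 3 [IF f15 THEN f33]; rule 7 [IF f18 THEN f12]. New: f28, f33, f12.
Round 2: rule 4 [IF f12 and f28 THEN f30]. New: f30.
Round 3: rule 5 [IF f30 THEN f39]. New: f39.
Round 4: rule 6 [IF f39 THEN f23]. New: f23.
f39 appears in round 3, so it is derivable.

yes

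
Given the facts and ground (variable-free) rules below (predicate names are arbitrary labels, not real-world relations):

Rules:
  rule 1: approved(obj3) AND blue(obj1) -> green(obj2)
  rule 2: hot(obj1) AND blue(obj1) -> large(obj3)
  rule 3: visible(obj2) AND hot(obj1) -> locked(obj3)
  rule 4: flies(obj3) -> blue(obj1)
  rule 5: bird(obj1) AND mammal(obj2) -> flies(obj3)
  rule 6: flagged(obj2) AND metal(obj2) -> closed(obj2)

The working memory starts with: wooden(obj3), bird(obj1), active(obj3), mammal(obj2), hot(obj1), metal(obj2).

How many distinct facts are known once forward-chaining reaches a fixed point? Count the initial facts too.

Round 1 fires rule 5, giving flies(obj3).
Round 2 fires rule 4, giving blue(obj1).
Round 3 fires rule 2, giving large(obj3).
Closure: {active(obj3), bird(obj1), blue(obj1), flies(obj3), hot(obj1), large(obj3), mammal(obj2), metal(obj2), wooden(obj3)} — 9 facts.

9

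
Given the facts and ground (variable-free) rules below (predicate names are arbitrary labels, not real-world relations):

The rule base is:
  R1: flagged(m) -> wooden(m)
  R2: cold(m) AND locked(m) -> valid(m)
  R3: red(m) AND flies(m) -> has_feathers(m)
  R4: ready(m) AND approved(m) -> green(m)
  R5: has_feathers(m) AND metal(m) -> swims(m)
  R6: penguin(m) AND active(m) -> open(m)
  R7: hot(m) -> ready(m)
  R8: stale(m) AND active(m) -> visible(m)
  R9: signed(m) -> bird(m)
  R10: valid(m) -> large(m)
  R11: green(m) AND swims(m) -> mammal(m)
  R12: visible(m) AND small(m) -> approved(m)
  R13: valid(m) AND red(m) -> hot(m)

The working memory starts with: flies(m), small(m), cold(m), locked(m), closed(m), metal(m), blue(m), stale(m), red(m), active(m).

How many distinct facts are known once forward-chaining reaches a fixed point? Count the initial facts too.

Round 1 fires R2, R3, R8, giving valid(m), has_feathers(m), visible(m).
Round 2 fires R5, R10, R12, R13, giving swims(m), large(m), approved(m), hot(m).
Round 3 fires R7, giving ready(m).
Round 4 fires R4, giving green(m).
Round 5 fires R11, giving mammal(m).
Closure: {active(m), approved(m), blue(m), closed(m), cold(m), flies(m), green(m), has_feathers(m), hot(m), large(m), locked(m), mammal(m), metal(m), ready(m), red(m), small(m), stale(m), swims(m), valid(m), visible(m)} — 20 facts.

20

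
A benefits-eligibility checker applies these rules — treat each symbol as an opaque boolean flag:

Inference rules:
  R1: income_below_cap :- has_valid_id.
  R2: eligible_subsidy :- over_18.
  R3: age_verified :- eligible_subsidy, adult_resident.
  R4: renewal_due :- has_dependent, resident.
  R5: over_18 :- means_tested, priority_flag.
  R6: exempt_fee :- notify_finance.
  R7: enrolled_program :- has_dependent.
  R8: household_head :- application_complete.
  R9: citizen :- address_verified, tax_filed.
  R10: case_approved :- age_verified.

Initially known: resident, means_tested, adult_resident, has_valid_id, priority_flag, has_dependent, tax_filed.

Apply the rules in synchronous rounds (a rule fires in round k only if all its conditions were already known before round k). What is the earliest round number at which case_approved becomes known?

4

Round 1 — R1, R4, R5, R7, derive income_below_cap, renewal_due, over_18, enrolled_program.
Round 2 — R2, derive eligible_subsidy.
Round 3 — R3, derive age_verified.
Round 4 — R10, derive case_approved.
case_approved first appears in round 4.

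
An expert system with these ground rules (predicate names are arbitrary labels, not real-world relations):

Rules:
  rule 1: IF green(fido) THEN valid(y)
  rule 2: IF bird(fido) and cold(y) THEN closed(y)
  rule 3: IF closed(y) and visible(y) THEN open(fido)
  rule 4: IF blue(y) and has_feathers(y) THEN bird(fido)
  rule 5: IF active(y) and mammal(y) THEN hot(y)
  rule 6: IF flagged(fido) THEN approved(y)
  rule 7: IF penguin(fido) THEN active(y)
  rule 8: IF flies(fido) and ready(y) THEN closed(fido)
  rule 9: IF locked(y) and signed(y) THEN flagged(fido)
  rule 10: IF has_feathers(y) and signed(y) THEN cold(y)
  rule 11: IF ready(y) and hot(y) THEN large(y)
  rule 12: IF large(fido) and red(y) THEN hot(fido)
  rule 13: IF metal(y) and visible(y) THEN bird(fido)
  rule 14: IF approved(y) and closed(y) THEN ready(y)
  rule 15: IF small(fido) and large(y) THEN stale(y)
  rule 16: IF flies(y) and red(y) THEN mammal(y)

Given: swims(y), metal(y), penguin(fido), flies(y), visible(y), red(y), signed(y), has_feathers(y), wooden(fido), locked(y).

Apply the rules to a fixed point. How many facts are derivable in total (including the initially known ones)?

21

Round 1 fires rule 7, rule 9, rule 10, rule 13, rule 16, giving active(y), flagged(fido), cold(y), bird(fido), mammal(y).
Round 2 fires rule 2, rule 5, rule 6, giving closed(y), hot(y), approved(y).
Round 3 fires rule 3, rule 14, giving open(fido), ready(y).
Round 4 fires rule 11, giving large(y).
Closure: {active(y), approved(y), bird(fido), closed(y), cold(y), flagged(fido), flies(y), has_feathers(y), hot(y), large(y), locked(y), mammal(y), metal(y), open(fido), penguin(fido), ready(y), red(y), signed(y), swims(y), visible(y), wooden(fido)} — 21 facts.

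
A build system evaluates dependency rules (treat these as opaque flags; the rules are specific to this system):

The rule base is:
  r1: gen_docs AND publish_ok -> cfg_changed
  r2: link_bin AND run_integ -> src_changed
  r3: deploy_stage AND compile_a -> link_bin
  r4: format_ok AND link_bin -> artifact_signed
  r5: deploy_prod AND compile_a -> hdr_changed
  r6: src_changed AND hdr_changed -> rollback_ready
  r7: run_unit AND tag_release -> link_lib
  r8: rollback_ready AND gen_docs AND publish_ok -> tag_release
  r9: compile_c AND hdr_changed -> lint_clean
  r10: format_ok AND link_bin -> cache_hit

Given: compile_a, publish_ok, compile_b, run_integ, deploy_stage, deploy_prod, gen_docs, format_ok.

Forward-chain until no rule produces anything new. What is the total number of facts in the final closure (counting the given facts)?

Round 1 fires r1, r3, r5, giving cfg_changed, link_bin, hdr_changed.
Round 2 fires r2, r4, r10, giving src_changed, artifact_signed, cache_hit.
Round 3 fires r6, giving rollback_ready.
Round 4 fires r8, giving tag_release.
Closure: {artifact_signed, cache_hit, cfg_changed, compile_a, compile_b, deploy_prod, deploy_stage, format_ok, gen_docs, hdr_changed, link_bin, publish_ok, rollback_ready, run_integ, src_changed, tag_release} — 16 facts.

16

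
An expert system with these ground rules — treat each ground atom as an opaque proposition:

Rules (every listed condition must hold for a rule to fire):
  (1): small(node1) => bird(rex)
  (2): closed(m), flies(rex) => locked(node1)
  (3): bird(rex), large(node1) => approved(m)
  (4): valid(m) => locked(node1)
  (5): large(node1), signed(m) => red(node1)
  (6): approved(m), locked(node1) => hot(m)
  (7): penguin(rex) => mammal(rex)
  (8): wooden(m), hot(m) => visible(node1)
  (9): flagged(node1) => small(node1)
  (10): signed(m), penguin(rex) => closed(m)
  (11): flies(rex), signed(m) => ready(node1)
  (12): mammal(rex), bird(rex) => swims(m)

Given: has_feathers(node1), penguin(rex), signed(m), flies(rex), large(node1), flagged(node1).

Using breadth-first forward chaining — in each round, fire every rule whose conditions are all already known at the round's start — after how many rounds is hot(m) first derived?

4

Round 1 fires (5), (7), (9), (10), (11), giving red(node1), mammal(rex), small(node1), closed(m), ready(node1).
Round 2 fires (1), (2), giving bird(rex), locked(node1).
Round 3 fires (3), (12), giving approved(m), swims(m).
Round 4 fires (6), giving hot(m).
hot(m) first appears in round 4.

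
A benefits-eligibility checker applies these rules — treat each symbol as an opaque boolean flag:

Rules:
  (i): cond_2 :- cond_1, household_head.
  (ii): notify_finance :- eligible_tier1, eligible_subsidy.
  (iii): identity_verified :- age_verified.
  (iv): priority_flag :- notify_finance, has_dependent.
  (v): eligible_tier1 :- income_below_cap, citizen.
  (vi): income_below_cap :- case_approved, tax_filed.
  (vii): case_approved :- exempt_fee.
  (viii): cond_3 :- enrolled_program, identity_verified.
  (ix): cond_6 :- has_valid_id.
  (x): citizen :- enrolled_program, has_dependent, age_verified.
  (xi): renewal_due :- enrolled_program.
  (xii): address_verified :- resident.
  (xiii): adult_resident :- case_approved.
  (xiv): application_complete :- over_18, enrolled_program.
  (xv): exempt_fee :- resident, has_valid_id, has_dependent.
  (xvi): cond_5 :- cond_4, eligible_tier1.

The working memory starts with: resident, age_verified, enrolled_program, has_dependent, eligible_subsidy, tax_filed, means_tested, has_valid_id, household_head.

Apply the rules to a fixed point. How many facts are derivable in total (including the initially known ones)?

22

Round 1: (iii) [identity_verified :- age_verified.]; (ix) [cond_6 :- has_valid_id.]; (x) [citizen :- enrolled_program, has_dependent, age_verified.]; (xi) [renewal_due :- enrolled_program.]; (xii) [address_verified :- resident.]; (xv) [exempt_fee :- resident, has_valid_id, has_dependent.]. New: identity_verified, cond_6, citizen, renewal_due, address_verified, exempt_fee.
Round 2: (vii) [case_approved :- exempt_fee.]; (viii) [cond_3 :- enrolled_program, identity_verified.]. New: case_approved, cond_3.
Round 3: (vi) [income_below_cap :- case_approved, tax_filed.]; (xiii) [adult_resident :- case_approved.]. New: income_below_cap, adult_resident.
Round 4: (v) [eligible_tier1 :- income_below_cap, citizen.]. New: eligible_tier1.
Round 5: (ii) [notify_finance :- eligible_tier1, eligible_subsidy.]. New: notify_finance.
Round 6: (iv) [priority_flag :- notify_finance, has_dependent.]. New: priority_flag.
Closure: {address_verified, adult_resident, age_verified, case_approved, citizen, cond_3, cond_6, eligible_subsidy, eligible_tier1, enrolled_program, exempt_fee, has_dependent, has_valid_id, household_head, identity_verified, income_below_cap, means_tested, notify_finance, priority_flag, renewal_due, resident, tax_filed} — 22 facts.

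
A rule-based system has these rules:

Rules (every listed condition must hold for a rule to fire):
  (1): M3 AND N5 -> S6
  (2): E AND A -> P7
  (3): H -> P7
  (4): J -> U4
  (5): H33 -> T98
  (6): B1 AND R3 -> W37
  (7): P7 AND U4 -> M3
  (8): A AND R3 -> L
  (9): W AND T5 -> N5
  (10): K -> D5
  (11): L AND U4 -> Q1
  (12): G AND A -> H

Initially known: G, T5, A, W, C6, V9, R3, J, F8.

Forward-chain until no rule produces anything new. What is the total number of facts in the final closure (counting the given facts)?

17

Round 1 fires (4), (8), (9), (12), giving U4, L, N5, H.
Round 2 fires (3), (11), giving P7, Q1.
Round 3 fires (7), giving M3.
Round 4 fires (1), giving S6.
Closure: {A, C6, F8, G, H, J, L, M3, N5, P7, Q1, R3, S6, T5, U4, V9, W} — 17 facts.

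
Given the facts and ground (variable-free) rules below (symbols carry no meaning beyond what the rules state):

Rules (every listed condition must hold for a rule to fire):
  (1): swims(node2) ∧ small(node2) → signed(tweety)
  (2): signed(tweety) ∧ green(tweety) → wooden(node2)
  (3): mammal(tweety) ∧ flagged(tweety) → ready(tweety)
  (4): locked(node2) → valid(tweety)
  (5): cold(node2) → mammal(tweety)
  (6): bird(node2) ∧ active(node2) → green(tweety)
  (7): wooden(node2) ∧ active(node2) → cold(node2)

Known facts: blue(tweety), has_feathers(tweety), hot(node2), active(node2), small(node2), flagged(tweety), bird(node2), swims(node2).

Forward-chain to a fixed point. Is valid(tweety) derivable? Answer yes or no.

no

Round 1: (1) [swims(node2) ∧ small(node2) → signed(tweety)]; (6) [bird(node2) ∧ active(node2) → green(tweety)]. Adds signed(tweety), green(tweety).
Round 2: (2) [signed(tweety) ∧ green(tweety) → wooden(node2)]. Adds wooden(node2).
Round 3: (7) [wooden(node2) ∧ active(node2) → cold(node2)]. Adds cold(node2).
Round 4: (5) [cold(node2) → mammal(tweety)]. Adds mammal(tweety).
Round 5: (3) [mammal(tweety) ∧ flagged(tweety) → ready(tweety)]. Adds ready(tweety).
Fixed point reached. valid(tweety) is concluded only by (4); (4) needs locked(node2) (never derived).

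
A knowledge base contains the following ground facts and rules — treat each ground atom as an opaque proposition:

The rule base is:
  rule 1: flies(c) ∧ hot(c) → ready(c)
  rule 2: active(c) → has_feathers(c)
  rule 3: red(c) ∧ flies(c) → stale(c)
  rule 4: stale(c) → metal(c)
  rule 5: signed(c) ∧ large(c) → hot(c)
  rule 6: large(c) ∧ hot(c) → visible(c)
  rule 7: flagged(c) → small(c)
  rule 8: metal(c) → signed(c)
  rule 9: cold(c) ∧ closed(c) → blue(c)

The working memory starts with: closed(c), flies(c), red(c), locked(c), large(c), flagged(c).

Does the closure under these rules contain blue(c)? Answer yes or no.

Round 1: rule 3 [red(c) ∧ flies(c) → stale(c)]; rule 7 [flagged(c) → small(c)]. New: stale(c), small(c).
Round 2: rule 4 [stale(c) → metal(c)]. New: metal(c).
Round 3: rule 8 [metal(c) → signed(c)]. New: signed(c).
Round 4: rule 5 [signed(c) ∧ large(c) → hot(c)]. New: hot(c).
Round 5: rule 1 [flies(c) ∧ hot(c) → ready(c)]; rule 6 [large(c) ∧ hot(c) → visible(c)]. New: ready(c), visible(c).
Fixed point reached. blue(c) is concluded only by rule 9; rule 9 needs cold(c) (never derived).

no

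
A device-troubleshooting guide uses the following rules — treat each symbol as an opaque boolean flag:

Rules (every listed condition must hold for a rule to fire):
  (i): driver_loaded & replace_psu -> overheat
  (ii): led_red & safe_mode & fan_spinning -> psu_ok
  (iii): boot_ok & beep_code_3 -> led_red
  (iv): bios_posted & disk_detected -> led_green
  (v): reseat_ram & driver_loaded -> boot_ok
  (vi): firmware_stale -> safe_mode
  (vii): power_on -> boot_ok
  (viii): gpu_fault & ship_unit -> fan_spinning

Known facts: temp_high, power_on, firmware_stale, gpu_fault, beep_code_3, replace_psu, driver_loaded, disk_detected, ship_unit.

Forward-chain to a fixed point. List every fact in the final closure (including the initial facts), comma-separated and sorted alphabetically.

Round 1 fires (i), (vi), (vii), (viii), giving overheat, safe_mode, boot_ok, fan_spinning.
Round 2 fires (iii), giving led_red.
Round 3 fires (ii), giving psu_ok.

beep_code_3, boot_ok, disk_detected, driver_loaded, fan_spinning, firmware_stale, gpu_fault, led_red, overheat, power_on, psu_ok, replace_psu, safe_mode, ship_unit, temp_high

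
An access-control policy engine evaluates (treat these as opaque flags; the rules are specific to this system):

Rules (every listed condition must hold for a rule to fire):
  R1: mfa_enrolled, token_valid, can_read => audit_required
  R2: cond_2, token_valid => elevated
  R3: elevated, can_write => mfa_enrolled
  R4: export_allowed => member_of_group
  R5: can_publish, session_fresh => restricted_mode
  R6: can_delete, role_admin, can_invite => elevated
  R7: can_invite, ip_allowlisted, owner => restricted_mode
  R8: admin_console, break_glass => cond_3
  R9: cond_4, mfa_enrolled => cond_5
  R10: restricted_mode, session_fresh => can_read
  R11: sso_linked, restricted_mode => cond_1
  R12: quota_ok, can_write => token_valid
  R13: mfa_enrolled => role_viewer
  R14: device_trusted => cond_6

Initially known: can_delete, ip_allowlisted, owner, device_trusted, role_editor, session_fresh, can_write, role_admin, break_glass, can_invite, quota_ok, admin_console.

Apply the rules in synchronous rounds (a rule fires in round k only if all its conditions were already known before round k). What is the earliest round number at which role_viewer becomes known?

3

Round 1: R6 [can_delete, role_admin, can_invite => elevated]; R7 [can_invite, ip_allowlisted, owner => restricted_mode]; R8 [admin_console, break_glass => cond_3]; R12 [quota_ok, can_write => token_valid]; R14 [device_trusted => cond_6]. New: elevated, restricted_mode, cond_3, token_valid, cond_6.
Round 2: R3 [elevated, can_write => mfa_enrolled]; R10 [restricted_mode, session_fresh => can_read]. New: mfa_enrolled, can_read.
Round 3: R1 [mfa_enrolled, token_valid, can_read => audit_required]; R13 [mfa_enrolled => role_viewer]. New: audit_required, role_viewer.
role_viewer first appears in round 3.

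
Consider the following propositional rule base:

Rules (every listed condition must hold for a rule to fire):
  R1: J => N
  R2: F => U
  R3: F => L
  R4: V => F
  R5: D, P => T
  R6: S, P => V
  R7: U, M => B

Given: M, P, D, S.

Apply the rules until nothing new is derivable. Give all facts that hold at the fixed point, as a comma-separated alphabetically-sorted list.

B, D, F, L, M, P, S, T, U, V

Round 1 fires R5, R6, giving T, V.
Round 2 fires R4, giving F.
Round 3 fires R2, R3, giving U, L.
Round 4 fires R7, giving B.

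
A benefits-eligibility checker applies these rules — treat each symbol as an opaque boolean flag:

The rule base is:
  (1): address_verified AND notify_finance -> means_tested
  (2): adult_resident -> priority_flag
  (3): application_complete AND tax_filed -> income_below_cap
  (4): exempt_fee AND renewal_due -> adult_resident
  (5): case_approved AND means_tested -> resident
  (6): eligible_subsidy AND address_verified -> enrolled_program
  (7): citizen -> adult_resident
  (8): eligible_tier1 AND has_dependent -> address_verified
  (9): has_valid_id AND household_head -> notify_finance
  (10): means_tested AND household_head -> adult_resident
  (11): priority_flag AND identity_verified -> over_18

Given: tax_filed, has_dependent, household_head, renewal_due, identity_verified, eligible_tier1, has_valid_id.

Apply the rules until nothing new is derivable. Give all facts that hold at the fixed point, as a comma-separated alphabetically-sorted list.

Round 1 — (8), (9), derive address_verified, notify_finance.
Round 2 — (1), derive means_tested.
Round 3 — (10), derive adult_resident.
Round 4 — (2), derive priority_flag.
Round 5 — (11), derive over_18.

address_verified, adult_resident, eligible_tier1, has_dependent, has_valid_id, household_head, identity_verified, means_tested, notify_finance, over_18, priority_flag, renewal_due, tax_filed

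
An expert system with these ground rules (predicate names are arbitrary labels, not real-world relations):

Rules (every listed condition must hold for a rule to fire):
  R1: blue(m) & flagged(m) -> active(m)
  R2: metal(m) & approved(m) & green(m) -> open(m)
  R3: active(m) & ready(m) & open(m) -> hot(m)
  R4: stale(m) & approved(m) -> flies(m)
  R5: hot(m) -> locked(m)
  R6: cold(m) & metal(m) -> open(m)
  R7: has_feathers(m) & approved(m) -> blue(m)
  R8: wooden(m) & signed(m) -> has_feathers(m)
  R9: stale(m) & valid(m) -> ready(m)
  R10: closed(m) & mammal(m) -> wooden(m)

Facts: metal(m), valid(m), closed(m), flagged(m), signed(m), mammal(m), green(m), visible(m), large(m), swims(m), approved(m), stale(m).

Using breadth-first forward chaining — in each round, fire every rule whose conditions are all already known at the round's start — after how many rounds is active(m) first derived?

4

Round 1 fires R2, R4, R9, R10, giving open(m), flies(m), ready(m), wooden(m).
Round 2 fires R8, giving has_feathers(m).
Round 3 fires R7, giving blue(m).
Round 4 fires R1, giving active(m).
active(m) first appears in round 4.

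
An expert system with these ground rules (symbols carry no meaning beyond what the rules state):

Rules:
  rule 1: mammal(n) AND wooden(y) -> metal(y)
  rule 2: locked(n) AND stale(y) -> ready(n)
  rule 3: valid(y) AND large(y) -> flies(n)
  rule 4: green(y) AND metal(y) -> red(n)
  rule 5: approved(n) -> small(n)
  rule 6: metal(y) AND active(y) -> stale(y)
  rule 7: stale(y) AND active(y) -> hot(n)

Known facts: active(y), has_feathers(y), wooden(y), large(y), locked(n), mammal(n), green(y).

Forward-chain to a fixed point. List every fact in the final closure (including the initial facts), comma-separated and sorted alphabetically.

active(y), green(y), has_feathers(y), hot(n), large(y), locked(n), mammal(n), metal(y), ready(n), red(n), stale(y), wooden(y)

Round 1: rule 1 [mammal(n) AND wooden(y) -> metal(y)]. New: metal(y).
Round 2: rule 4 [green(y) AND metal(y) -> red(n)]; rule 6 [metal(y) AND active(y) -> stale(y)]. New: red(n), stale(y).
Round 3: rule 2 [locked(n) AND stale(y) -> ready(n)]; rule 7 [stale(y) AND active(y) -> hot(n)]. New: ready(n), hot(n).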